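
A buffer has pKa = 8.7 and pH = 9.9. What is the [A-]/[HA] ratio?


[A-]/[HA] = 10^(pH - pKa)
= 10^(9.9 - 8.7)
= 15.8489

15.8489


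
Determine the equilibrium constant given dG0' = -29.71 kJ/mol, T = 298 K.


Keq = exp(-dG0 * 1000 / (R * T))
Keq = exp(-(-29.71) * 1000 / (8.314 * 298))
Keq = 161389.964

161389.964


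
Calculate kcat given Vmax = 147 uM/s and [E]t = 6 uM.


kcat = Vmax / [E]t
kcat = 147 / 6
kcat = 24.5 s^-1

24.5 s^-1


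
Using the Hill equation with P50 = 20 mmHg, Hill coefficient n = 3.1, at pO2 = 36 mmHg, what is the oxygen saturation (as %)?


Y = pO2^n / (P50^n + pO2^n)
Y = 36^3.1 / (20^3.1 + 36^3.1)
Y = 86.08%

86.08%


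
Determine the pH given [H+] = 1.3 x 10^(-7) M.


pH = -log10([H+])
pH = -log10(1.3 x 10^(-7))
pH = 6.8861

6.8861


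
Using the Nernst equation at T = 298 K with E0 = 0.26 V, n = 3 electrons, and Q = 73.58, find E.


E = E0 - (RT/nF) * ln(Q)
E = 0.26 - (8.314 * 298 / (3 * 96485)) * ln(73.58)
E = 0.2232 V

0.2232 V


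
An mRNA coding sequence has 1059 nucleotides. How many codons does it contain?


codons = nucleotides / 3
codons = 1059 / 3 = 353

353


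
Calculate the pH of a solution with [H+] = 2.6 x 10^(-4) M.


pH = -log10([H+])
pH = -log10(2.6 x 10^(-4))
pH = 3.585

3.585


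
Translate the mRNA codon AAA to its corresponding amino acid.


Standard genetic code lookup.
Codon AAA -> Lys

Lys


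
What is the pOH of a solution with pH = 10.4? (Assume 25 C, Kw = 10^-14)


pOH = 14 - pH
pOH = 14 - 10.4
pOH = 3.6

3.6


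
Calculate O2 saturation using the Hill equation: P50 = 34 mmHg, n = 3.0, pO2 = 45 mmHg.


Y = pO2^n / (P50^n + pO2^n)
Y = 45^3.0 / (34^3.0 + 45^3.0)
Y = 69.87%

69.87%


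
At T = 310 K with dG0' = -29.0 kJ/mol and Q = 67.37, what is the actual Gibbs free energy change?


dG = dG0' + RT * ln(Q) / 1000
dG = -29.0 + 8.314 * 310 * ln(67.37) / 1000
dG = -18.1489 kJ/mol

-18.1489 kJ/mol


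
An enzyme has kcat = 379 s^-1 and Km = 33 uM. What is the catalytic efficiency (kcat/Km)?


Catalytic efficiency = kcat / Km
= 379 / 33
= 11.4848 uM^-1*s^-1

11.4848 uM^-1*s^-1


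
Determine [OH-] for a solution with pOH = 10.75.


[OH-] = 10^(-pOH)
[OH-] = 10^(-10.75)
[OH-] = 1.778e-11 M

1.778e-11 M


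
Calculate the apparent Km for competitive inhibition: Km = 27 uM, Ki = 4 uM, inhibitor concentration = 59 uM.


Km_app = Km * (1 + [I]/Ki)
Km_app = 27 * (1 + 59/4)
Km_app = 425.25 uM

425.25 uM


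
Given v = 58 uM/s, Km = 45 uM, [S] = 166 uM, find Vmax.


Vmax = v * (Km + [S]) / [S]
Vmax = 58 * (45 + 166) / 166
Vmax = 73.7229 uM/s

73.7229 uM/s


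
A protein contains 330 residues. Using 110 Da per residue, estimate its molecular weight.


MW = n_residues * 110 Da
MW = 330 * 110
MW = 36300 Da

36300 Da


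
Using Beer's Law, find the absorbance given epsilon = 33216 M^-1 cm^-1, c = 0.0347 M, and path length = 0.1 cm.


A = epsilon * c * l
A = 33216 * 0.0347 * 0.1
A = 115.2595

115.2595


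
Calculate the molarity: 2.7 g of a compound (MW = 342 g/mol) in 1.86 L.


C = (mass / MW) / volume
C = (2.7 / 342) / 1.86
C = 0.0042 M

0.0042 M


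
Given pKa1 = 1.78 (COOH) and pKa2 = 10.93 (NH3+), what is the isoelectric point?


pI = (pKa1 + pKa2) / 2
pI = (1.78 + 10.93) / 2
pI = 6.355

6.355


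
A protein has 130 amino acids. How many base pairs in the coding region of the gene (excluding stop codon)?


Each amino acid = 1 codon = 3 bp
bp = 130 * 3 = 390 bp

390 bp


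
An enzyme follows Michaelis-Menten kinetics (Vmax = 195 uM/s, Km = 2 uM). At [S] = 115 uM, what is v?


v = Vmax * [S] / (Km + [S])
v = 195 * 115 / (2 + 115)
v = 191.6667 uM/s

191.6667 uM/s


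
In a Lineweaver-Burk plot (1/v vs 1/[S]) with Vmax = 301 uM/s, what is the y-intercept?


y-intercept = 1/Vmax
= 1/301
= 0.0033 s/uM

0.0033 s/uM


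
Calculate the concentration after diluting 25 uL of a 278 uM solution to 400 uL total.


C2 = C1 * V1 / V2
C2 = 278 * 25 / 400
C2 = 17.375 uM

17.375 uM


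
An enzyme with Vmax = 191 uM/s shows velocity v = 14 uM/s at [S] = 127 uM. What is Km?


Km = [S] * (Vmax - v) / v
Km = 127 * (191 - 14) / 14
Km = 1605.6429 uM

1605.6429 uM


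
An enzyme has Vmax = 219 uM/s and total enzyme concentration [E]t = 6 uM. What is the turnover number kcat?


kcat = Vmax / [E]t
kcat = 219 / 6
kcat = 36.5 s^-1

36.5 s^-1


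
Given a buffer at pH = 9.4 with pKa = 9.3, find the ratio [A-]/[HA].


[A-]/[HA] = 10^(pH - pKa)
= 10^(9.4 - 9.3)
= 1.2589

1.2589


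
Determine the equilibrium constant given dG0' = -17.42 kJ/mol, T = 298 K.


Keq = exp(-dG0 * 1000 / (R * T))
Keq = exp(-(-17.42) * 1000 / (8.314 * 298))
Keq = 1131.2485

1131.2485


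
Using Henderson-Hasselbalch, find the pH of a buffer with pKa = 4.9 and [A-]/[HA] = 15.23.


pH = pKa + log10([A-]/[HA])
pH = 4.9 + log10(15.23)
pH = 6.0827

6.0827


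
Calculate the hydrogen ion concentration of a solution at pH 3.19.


[H+] = 10^(-pH)
[H+] = 10^(-3.19)
[H+] = 6.457e-04 M

6.457e-04 M


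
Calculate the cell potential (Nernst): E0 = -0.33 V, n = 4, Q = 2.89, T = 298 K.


E = E0 - (RT/nF) * ln(Q)
E = -0.33 - (8.314 * 298 / (4 * 96485)) * ln(2.89)
E = -0.3368 V

-0.3368 V


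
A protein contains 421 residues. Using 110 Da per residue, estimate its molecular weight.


MW = n_residues * 110 Da
MW = 421 * 110
MW = 46310 Da

46310 Da


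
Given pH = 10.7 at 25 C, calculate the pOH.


pOH = 14 - pH
pOH = 14 - 10.7
pOH = 3.3

3.3


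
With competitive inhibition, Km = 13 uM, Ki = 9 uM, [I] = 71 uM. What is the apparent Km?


Km_app = Km * (1 + [I]/Ki)
Km_app = 13 * (1 + 71/9)
Km_app = 115.5556 uM

115.5556 uM


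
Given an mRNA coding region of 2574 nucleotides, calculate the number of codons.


codons = nucleotides / 3
codons = 2574 / 3 = 858

858


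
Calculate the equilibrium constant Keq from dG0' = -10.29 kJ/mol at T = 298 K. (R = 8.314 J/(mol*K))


Keq = exp(-dG0 * 1000 / (R * T))
Keq = exp(-(-10.29) * 1000 / (8.314 * 298))
Keq = 63.6411

63.6411


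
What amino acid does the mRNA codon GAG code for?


Standard genetic code lookup.
Codon GAG -> Glu

Glu


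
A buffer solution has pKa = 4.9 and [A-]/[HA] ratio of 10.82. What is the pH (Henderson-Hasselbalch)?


pH = pKa + log10([A-]/[HA])
pH = 4.9 + log10(10.82)
pH = 5.9342

5.9342


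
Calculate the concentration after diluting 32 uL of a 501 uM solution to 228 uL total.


C2 = C1 * V1 / V2
C2 = 501 * 32 / 228
C2 = 70.3158 uM

70.3158 uM


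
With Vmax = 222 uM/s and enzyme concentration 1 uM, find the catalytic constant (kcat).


kcat = Vmax / [E]t
kcat = 222 / 1
kcat = 222.0 s^-1

222.0 s^-1


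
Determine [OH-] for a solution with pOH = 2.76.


[OH-] = 10^(-pOH)
[OH-] = 10^(-2.76)
[OH-] = 0.0017 M

0.0017 M


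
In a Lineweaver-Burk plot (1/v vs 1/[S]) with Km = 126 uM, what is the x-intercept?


x-intercept = -1/Km
= -1/126
= -0.0079 1/uM

-0.0079 1/uM


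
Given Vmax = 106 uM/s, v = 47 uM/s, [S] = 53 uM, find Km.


Km = [S] * (Vmax - v) / v
Km = 53 * (106 - 47) / 47
Km = 66.5319 uM

66.5319 uM


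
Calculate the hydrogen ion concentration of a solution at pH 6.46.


[H+] = 10^(-pH)
[H+] = 10^(-6.46)
[H+] = 3.467e-07 M

3.467e-07 M


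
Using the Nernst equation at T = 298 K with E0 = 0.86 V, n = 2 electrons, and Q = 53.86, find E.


E = E0 - (RT/nF) * ln(Q)
E = 0.86 - (8.314 * 298 / (2 * 96485)) * ln(53.86)
E = 0.8088 V

0.8088 V


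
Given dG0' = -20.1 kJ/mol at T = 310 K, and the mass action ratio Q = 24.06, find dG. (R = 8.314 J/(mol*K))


dG = dG0' + RT * ln(Q) / 1000
dG = -20.1 + 8.314 * 310 * ln(24.06) / 1000
dG = -11.9026 kJ/mol

-11.9026 kJ/mol


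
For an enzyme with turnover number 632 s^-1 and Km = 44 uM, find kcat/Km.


Catalytic efficiency = kcat / Km
= 632 / 44
= 14.3636 uM^-1*s^-1

14.3636 uM^-1*s^-1


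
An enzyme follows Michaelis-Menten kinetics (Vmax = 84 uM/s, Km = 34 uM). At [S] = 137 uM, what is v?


v = Vmax * [S] / (Km + [S])
v = 84 * 137 / (34 + 137)
v = 67.2982 uM/s

67.2982 uM/s


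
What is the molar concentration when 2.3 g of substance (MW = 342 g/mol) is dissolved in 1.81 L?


C = (mass / MW) / volume
C = (2.3 / 342) / 1.81
C = 0.0037 M

0.0037 M


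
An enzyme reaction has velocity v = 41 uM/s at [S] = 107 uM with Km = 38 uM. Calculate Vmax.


Vmax = v * (Km + [S]) / [S]
Vmax = 41 * (38 + 107) / 107
Vmax = 55.5607 uM/s

55.5607 uM/s


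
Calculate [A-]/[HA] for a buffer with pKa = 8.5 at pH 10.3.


[A-]/[HA] = 10^(pH - pKa)
= 10^(10.3 - 8.5)
= 63.0957

63.0957


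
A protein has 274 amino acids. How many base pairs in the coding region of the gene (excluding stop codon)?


Each amino acid = 1 codon = 3 bp
bp = 274 * 3 = 822 bp

822 bp


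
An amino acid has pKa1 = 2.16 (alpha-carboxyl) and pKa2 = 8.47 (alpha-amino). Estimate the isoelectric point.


pI = (pKa1 + pKa2) / 2
pI = (2.16 + 8.47) / 2
pI = 5.315

5.315


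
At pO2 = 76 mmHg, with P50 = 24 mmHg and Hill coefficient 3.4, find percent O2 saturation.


Y = pO2^n / (P50^n + pO2^n)
Y = 76^3.4 / (24^3.4 + 76^3.4)
Y = 98.05%

98.05%


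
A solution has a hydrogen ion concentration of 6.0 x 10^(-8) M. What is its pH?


pH = -log10([H+])
pH = -log10(6.0 x 10^(-8))
pH = 7.2218

7.2218


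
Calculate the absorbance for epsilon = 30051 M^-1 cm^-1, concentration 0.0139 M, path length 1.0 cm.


A = epsilon * c * l
A = 30051 * 0.0139 * 1.0
A = 417.7089

417.7089


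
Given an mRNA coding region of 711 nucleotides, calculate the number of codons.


codons = nucleotides / 3
codons = 711 / 3 = 237

237


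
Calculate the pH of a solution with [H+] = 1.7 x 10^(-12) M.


pH = -log10([H+])
pH = -log10(1.7 x 10^(-12))
pH = 11.7696

11.7696


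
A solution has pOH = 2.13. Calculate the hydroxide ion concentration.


[OH-] = 10^(-pOH)
[OH-] = 10^(-2.13)
[OH-] = 0.0074 M

0.0074 M


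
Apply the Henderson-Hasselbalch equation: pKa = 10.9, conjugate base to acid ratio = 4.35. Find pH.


pH = pKa + log10([A-]/[HA])
pH = 10.9 + log10(4.35)
pH = 11.5385

11.5385


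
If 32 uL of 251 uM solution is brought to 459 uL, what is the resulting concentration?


C2 = C1 * V1 / V2
C2 = 251 * 32 / 459
C2 = 17.4989 uM

17.4989 uM


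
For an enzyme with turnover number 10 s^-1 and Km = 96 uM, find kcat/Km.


Catalytic efficiency = kcat / Km
= 10 / 96
= 0.1042 uM^-1*s^-1

0.1042 uM^-1*s^-1


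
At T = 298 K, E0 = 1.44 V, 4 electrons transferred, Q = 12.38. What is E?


E = E0 - (RT/nF) * ln(Q)
E = 1.44 - (8.314 * 298 / (4 * 96485)) * ln(12.38)
E = 1.4238 V

1.4238 V


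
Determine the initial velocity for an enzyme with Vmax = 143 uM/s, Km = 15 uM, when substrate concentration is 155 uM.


v = Vmax * [S] / (Km + [S])
v = 143 * 155 / (15 + 155)
v = 130.3824 uM/s

130.3824 uM/s


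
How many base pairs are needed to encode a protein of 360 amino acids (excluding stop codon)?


Each amino acid = 1 codon = 3 bp
bp = 360 * 3 = 1080 bp

1080 bp


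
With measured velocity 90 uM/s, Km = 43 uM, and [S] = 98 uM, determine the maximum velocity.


Vmax = v * (Km + [S]) / [S]
Vmax = 90 * (43 + 98) / 98
Vmax = 129.4898 uM/s

129.4898 uM/s


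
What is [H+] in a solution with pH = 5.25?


[H+] = 10^(-pH)
[H+] = 10^(-5.25)
[H+] = 5.623e-06 M

5.623e-06 M


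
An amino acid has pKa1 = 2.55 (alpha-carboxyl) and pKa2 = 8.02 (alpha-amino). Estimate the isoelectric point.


pI = (pKa1 + pKa2) / 2
pI = (2.55 + 8.02) / 2
pI = 5.285

5.285


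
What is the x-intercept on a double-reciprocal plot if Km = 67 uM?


x-intercept = -1/Km
= -1/67
= -0.0149 1/uM

-0.0149 1/uM


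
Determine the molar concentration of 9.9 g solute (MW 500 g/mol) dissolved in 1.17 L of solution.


C = (mass / MW) / volume
C = (9.9 / 500) / 1.17
C = 0.0169 M

0.0169 M


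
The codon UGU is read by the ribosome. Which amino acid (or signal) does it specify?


Standard genetic code lookup.
Codon UGU -> Cys

Cys


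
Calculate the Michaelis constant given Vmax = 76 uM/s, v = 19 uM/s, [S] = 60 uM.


Km = [S] * (Vmax - v) / v
Km = 60 * (76 - 19) / 19
Km = 180.0 uM

180.0 uM


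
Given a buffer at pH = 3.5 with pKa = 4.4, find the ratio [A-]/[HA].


[A-]/[HA] = 10^(pH - pKa)
= 10^(3.5 - 4.4)
= 0.1259

0.1259


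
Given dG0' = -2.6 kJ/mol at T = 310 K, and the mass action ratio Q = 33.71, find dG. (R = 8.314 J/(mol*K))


dG = dG0' + RT * ln(Q) / 1000
dG = -2.6 + 8.314 * 310 * ln(33.71) / 1000
dG = 6.4666 kJ/mol

6.4666 kJ/mol


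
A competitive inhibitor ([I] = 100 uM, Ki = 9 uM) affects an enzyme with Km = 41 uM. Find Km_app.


Km_app = Km * (1 + [I]/Ki)
Km_app = 41 * (1 + 100/9)
Km_app = 496.5556 uM

496.5556 uM


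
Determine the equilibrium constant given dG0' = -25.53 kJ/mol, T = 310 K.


Keq = exp(-dG0 * 1000 / (R * T))
Keq = exp(-(-25.53) * 1000 / (8.314 * 310))
Keq = 20041.523

20041.523


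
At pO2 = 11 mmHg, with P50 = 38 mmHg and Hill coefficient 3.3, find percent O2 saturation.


Y = pO2^n / (P50^n + pO2^n)
Y = 11^3.3 / (38^3.3 + 11^3.3)
Y = 1.64%

1.64%


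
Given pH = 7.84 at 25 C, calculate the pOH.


pOH = 14 - pH
pOH = 14 - 7.84
pOH = 6.16

6.16


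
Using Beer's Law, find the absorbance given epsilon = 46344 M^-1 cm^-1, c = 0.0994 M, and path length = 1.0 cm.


A = epsilon * c * l
A = 46344 * 0.0994 * 1.0
A = 4606.5936

4606.5936


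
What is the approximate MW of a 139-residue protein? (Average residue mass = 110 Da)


MW = n_residues * 110 Da
MW = 139 * 110
MW = 15290 Da

15290 Da


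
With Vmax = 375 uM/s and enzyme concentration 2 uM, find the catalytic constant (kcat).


kcat = Vmax / [E]t
kcat = 375 / 2
kcat = 187.5 s^-1

187.5 s^-1


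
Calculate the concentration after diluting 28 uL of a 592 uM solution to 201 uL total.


C2 = C1 * V1 / V2
C2 = 592 * 28 / 201
C2 = 82.4677 uM

82.4677 uM


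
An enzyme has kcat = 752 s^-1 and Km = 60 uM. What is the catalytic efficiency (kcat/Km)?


Catalytic efficiency = kcat / Km
= 752 / 60
= 12.5333 uM^-1*s^-1

12.5333 uM^-1*s^-1


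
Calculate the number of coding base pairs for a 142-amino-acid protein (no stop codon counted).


Each amino acid = 1 codon = 3 bp
bp = 142 * 3 = 426 bp

426 bp


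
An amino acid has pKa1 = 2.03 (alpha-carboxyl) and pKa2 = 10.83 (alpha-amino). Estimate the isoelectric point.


pI = (pKa1 + pKa2) / 2
pI = (2.03 + 10.83) / 2
pI = 6.43

6.43


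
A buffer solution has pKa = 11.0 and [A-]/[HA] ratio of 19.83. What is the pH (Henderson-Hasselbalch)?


pH = pKa + log10([A-]/[HA])
pH = 11.0 + log10(19.83)
pH = 12.2973

12.2973


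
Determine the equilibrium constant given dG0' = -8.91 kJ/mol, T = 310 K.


Keq = exp(-dG0 * 1000 / (R * T))
Keq = exp(-(-8.91) * 1000 / (8.314 * 310))
Keq = 31.7233

31.7233


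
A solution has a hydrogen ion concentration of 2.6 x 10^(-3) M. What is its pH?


pH = -log10([H+])
pH = -log10(2.6 x 10^(-3))
pH = 2.585

2.585


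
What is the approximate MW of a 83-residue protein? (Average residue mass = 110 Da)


MW = n_residues * 110 Da
MW = 83 * 110
MW = 9130 Da

9130 Da


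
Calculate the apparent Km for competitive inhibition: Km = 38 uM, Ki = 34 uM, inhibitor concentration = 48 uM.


Km_app = Km * (1 + [I]/Ki)
Km_app = 38 * (1 + 48/34)
Km_app = 91.6471 uM

91.6471 uM


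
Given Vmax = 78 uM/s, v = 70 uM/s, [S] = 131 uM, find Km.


Km = [S] * (Vmax - v) / v
Km = 131 * (78 - 70) / 70
Km = 14.9714 uM

14.9714 uM


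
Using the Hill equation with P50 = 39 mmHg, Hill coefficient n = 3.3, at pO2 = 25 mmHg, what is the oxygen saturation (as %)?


Y = pO2^n / (P50^n + pO2^n)
Y = 25^3.3 / (39^3.3 + 25^3.3)
Y = 18.73%

18.73%


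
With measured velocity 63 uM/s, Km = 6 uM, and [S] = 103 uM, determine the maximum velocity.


Vmax = v * (Km + [S]) / [S]
Vmax = 63 * (6 + 103) / 103
Vmax = 66.6699 uM/s

66.6699 uM/s


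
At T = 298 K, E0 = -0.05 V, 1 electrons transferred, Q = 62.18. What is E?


E = E0 - (RT/nF) * ln(Q)
E = -0.05 - (8.314 * 298 / (1 * 96485)) * ln(62.18)
E = -0.1561 V

-0.1561 V


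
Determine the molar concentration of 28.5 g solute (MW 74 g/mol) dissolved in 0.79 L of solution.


C = (mass / MW) / volume
C = (28.5 / 74) / 0.79
C = 0.4875 M

0.4875 M


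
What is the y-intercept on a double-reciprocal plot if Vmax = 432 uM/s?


y-intercept = 1/Vmax
= 1/432
= 0.0023 s/uM

0.0023 s/uM


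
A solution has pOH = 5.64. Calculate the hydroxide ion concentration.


[OH-] = 10^(-pOH)
[OH-] = 10^(-5.64)
[OH-] = 2.291e-06 M

2.291e-06 M


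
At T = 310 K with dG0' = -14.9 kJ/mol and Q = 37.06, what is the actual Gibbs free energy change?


dG = dG0' + RT * ln(Q) / 1000
dG = -14.9 + 8.314 * 310 * ln(37.06) / 1000
dG = -5.5893 kJ/mol

-5.5893 kJ/mol


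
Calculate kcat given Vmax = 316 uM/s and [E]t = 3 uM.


kcat = Vmax / [E]t
kcat = 316 / 3
kcat = 105.3333 s^-1

105.3333 s^-1


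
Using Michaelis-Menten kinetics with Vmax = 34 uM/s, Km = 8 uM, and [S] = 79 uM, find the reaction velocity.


v = Vmax * [S] / (Km + [S])
v = 34 * 79 / (8 + 79)
v = 30.8736 uM/s

30.8736 uM/s


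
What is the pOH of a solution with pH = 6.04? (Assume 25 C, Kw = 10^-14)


pOH = 14 - pH
pOH = 14 - 6.04
pOH = 7.96

7.96


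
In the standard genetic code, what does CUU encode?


Standard genetic code lookup.
Codon CUU -> Leu

Leu


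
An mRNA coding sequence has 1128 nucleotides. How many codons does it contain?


codons = nucleotides / 3
codons = 1128 / 3 = 376

376


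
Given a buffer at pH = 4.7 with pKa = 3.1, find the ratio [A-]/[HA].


[A-]/[HA] = 10^(pH - pKa)
= 10^(4.7 - 3.1)
= 39.8107

39.8107


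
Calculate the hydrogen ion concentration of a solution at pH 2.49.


[H+] = 10^(-pH)
[H+] = 10^(-2.49)
[H+] = 0.0032 M

0.0032 M


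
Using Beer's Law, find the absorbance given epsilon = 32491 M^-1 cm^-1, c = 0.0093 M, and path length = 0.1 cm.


A = epsilon * c * l
A = 32491 * 0.0093 * 0.1
A = 30.2166

30.2166


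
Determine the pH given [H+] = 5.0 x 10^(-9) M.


pH = -log10([H+])
pH = -log10(5.0 x 10^(-9))
pH = 8.301

8.301


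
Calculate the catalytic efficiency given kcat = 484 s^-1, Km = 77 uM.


Catalytic efficiency = kcat / Km
= 484 / 77
= 6.2857 uM^-1*s^-1

6.2857 uM^-1*s^-1


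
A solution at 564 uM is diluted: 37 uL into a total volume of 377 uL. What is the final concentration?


C2 = C1 * V1 / V2
C2 = 564 * 37 / 377
C2 = 55.3528 uM

55.3528 uM


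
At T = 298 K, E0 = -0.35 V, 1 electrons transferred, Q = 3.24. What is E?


E = E0 - (RT/nF) * ln(Q)
E = -0.35 - (8.314 * 298 / (1 * 96485)) * ln(3.24)
E = -0.3802 V

-0.3802 V


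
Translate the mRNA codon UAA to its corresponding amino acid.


Standard genetic code lookup.
Codon UAA -> Stop

Stop


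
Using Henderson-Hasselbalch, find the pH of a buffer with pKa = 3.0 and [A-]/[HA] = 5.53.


pH = pKa + log10([A-]/[HA])
pH = 3.0 + log10(5.53)
pH = 3.7427

3.7427


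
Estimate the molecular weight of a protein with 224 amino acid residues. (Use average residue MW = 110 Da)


MW = n_residues * 110 Da
MW = 224 * 110
MW = 24640 Da

24640 Da


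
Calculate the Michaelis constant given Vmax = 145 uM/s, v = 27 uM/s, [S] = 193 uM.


Km = [S] * (Vmax - v) / v
Km = 193 * (145 - 27) / 27
Km = 843.4815 uM

843.4815 uM


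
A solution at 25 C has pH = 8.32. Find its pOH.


pOH = 14 - pH
pOH = 14 - 8.32
pOH = 5.68

5.68


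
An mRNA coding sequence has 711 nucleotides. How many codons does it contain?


codons = nucleotides / 3
codons = 711 / 3 = 237

237


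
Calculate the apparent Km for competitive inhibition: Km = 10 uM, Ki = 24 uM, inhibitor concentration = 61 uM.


Km_app = Km * (1 + [I]/Ki)
Km_app = 10 * (1 + 61/24)
Km_app = 35.4167 uM

35.4167 uM


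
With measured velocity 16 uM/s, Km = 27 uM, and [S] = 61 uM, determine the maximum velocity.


Vmax = v * (Km + [S]) / [S]
Vmax = 16 * (27 + 61) / 61
Vmax = 23.082 uM/s

23.082 uM/s


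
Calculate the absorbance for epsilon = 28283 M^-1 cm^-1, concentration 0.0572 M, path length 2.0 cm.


A = epsilon * c * l
A = 28283 * 0.0572 * 2.0
A = 3235.5752

3235.5752


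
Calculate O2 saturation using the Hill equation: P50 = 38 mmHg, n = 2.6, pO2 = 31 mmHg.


Y = pO2^n / (P50^n + pO2^n)
Y = 31^2.6 / (38^2.6 + 31^2.6)
Y = 37.07%

37.07%


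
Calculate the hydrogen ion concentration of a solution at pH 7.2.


[H+] = 10^(-pH)
[H+] = 10^(-7.2)
[H+] = 6.310e-08 M

6.310e-08 M


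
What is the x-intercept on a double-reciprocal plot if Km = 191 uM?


x-intercept = -1/Km
= -1/191
= -0.0052 1/uM

-0.0052 1/uM


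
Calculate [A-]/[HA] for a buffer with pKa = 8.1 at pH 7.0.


[A-]/[HA] = 10^(pH - pKa)
= 10^(7.0 - 8.1)
= 0.0794

0.0794


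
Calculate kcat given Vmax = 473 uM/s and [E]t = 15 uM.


kcat = Vmax / [E]t
kcat = 473 / 15
kcat = 31.5333 s^-1

31.5333 s^-1


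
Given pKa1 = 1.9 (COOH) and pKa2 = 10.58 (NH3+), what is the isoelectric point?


pI = (pKa1 + pKa2) / 2
pI = (1.9 + 10.58) / 2
pI = 6.24

6.24


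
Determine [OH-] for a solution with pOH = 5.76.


[OH-] = 10^(-pOH)
[OH-] = 10^(-5.76)
[OH-] = 1.738e-06 M

1.738e-06 M


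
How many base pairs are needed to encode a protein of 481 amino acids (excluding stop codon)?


Each amino acid = 1 codon = 3 bp
bp = 481 * 3 = 1443 bp

1443 bp


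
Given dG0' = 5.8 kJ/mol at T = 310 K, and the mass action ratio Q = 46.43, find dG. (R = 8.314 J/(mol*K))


dG = dG0' + RT * ln(Q) / 1000
dG = 5.8 + 8.314 * 310 * ln(46.43) / 1000
dG = 15.6917 kJ/mol

15.6917 kJ/mol


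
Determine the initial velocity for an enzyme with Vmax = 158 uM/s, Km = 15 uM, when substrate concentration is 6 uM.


v = Vmax * [S] / (Km + [S])
v = 158 * 6 / (15 + 6)
v = 45.1429 uM/s

45.1429 uM/s


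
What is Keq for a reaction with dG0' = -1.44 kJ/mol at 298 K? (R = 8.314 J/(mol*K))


Keq = exp(-dG0 * 1000 / (R * T))
Keq = exp(-(-1.44) * 1000 / (8.314 * 298))
Keq = 1.7882

1.7882


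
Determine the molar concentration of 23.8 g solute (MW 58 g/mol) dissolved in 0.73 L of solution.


C = (mass / MW) / volume
C = (23.8 / 58) / 0.73
C = 0.5621 M

0.5621 M


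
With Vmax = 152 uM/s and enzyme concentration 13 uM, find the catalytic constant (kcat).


kcat = Vmax / [E]t
kcat = 152 / 13
kcat = 11.6923 s^-1

11.6923 s^-1


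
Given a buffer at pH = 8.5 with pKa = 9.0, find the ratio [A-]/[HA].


[A-]/[HA] = 10^(pH - pKa)
= 10^(8.5 - 9.0)
= 0.3162

0.3162


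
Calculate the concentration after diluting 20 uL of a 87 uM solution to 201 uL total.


C2 = C1 * V1 / V2
C2 = 87 * 20 / 201
C2 = 8.6567 uM

8.6567 uM


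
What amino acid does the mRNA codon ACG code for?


Standard genetic code lookup.
Codon ACG -> Thr

Thr


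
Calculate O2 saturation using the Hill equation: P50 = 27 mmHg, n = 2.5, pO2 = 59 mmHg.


Y = pO2^n / (P50^n + pO2^n)
Y = 59^2.5 / (27^2.5 + 59^2.5)
Y = 87.59%

87.59%


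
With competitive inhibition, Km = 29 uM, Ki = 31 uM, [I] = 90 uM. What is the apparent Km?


Km_app = Km * (1 + [I]/Ki)
Km_app = 29 * (1 + 90/31)
Km_app = 113.1935 uM

113.1935 uM


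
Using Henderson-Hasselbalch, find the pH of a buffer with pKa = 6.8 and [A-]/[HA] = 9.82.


pH = pKa + log10([A-]/[HA])
pH = 6.8 + log10(9.82)
pH = 7.7921

7.7921


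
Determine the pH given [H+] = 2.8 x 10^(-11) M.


pH = -log10([H+])
pH = -log10(2.8 x 10^(-11))
pH = 10.5528

10.5528


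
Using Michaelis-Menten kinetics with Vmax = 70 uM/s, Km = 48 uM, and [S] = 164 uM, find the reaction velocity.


v = Vmax * [S] / (Km + [S])
v = 70 * 164 / (48 + 164)
v = 54.1509 uM/s

54.1509 uM/s


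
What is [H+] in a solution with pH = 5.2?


[H+] = 10^(-pH)
[H+] = 10^(-5.2)
[H+] = 6.310e-06 M

6.310e-06 M


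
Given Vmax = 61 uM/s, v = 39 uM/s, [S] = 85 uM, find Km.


Km = [S] * (Vmax - v) / v
Km = 85 * (61 - 39) / 39
Km = 47.9487 uM

47.9487 uM


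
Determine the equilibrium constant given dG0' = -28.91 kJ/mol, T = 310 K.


Keq = exp(-dG0 * 1000 / (R * T))
Keq = exp(-(-28.91) * 1000 / (8.314 * 310))
Keq = 74383.6294

74383.6294


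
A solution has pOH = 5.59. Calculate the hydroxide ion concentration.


[OH-] = 10^(-pOH)
[OH-] = 10^(-5.59)
[OH-] = 2.570e-06 M

2.570e-06 M


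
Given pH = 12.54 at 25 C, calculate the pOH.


pOH = 14 - pH
pOH = 14 - 12.54
pOH = 1.46

1.46


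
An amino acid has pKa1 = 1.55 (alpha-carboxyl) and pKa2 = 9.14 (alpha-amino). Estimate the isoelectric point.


pI = (pKa1 + pKa2) / 2
pI = (1.55 + 9.14) / 2
pI = 5.345

5.345


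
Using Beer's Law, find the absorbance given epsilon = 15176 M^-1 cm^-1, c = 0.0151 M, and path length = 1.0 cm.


A = epsilon * c * l
A = 15176 * 0.0151 * 1.0
A = 229.1576

229.1576


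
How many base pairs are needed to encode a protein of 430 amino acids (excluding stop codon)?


Each amino acid = 1 codon = 3 bp
bp = 430 * 3 = 1290 bp

1290 bp


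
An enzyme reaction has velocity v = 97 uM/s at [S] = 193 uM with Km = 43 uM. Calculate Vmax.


Vmax = v * (Km + [S]) / [S]
Vmax = 97 * (43 + 193) / 193
Vmax = 118.6114 uM/s

118.6114 uM/s


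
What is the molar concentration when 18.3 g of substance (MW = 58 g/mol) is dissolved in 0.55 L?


C = (mass / MW) / volume
C = (18.3 / 58) / 0.55
C = 0.5737 M

0.5737 M


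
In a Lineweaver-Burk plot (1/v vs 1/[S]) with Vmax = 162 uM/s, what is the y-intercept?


y-intercept = 1/Vmax
= 1/162
= 0.0062 s/uM

0.0062 s/uM


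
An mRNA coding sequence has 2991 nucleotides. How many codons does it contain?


codons = nucleotides / 3
codons = 2991 / 3 = 997

997


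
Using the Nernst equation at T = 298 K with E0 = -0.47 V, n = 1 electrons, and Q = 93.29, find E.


E = E0 - (RT/nF) * ln(Q)
E = -0.47 - (8.314 * 298 / (1 * 96485)) * ln(93.29)
E = -0.5865 V

-0.5865 V


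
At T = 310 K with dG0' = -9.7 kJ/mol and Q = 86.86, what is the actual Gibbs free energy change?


dG = dG0' + RT * ln(Q) / 1000
dG = -9.7 + 8.314 * 310 * ln(86.86) / 1000
dG = 1.806 kJ/mol

1.806 kJ/mol


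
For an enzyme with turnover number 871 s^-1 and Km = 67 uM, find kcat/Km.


Catalytic efficiency = kcat / Km
= 871 / 67
= 13.0 uM^-1*s^-1

13.0 uM^-1*s^-1


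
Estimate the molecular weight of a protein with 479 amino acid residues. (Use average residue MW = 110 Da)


MW = n_residues * 110 Da
MW = 479 * 110
MW = 52690 Da

52690 Da


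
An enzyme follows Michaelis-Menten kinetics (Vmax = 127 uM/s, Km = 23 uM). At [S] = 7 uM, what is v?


v = Vmax * [S] / (Km + [S])
v = 127 * 7 / (23 + 7)
v = 29.6333 uM/s

29.6333 uM/s


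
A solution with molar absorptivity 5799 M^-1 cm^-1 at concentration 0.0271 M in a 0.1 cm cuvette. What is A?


A = epsilon * c * l
A = 5799 * 0.0271 * 0.1
A = 15.7153

15.7153


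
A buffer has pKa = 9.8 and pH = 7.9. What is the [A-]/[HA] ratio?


[A-]/[HA] = 10^(pH - pKa)
= 10^(7.9 - 9.8)
= 0.0126

0.0126


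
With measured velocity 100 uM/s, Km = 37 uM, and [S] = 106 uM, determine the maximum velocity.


Vmax = v * (Km + [S]) / [S]
Vmax = 100 * (37 + 106) / 106
Vmax = 134.9057 uM/s

134.9057 uM/s


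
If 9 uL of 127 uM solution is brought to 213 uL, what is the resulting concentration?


C2 = C1 * V1 / V2
C2 = 127 * 9 / 213
C2 = 5.3662 uM

5.3662 uM


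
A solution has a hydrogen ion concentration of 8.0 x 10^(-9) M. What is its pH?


pH = -log10([H+])
pH = -log10(8.0 x 10^(-9))
pH = 8.0969

8.0969


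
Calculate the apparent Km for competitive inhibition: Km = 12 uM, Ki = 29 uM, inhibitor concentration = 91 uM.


Km_app = Km * (1 + [I]/Ki)
Km_app = 12 * (1 + 91/29)
Km_app = 49.6552 uM

49.6552 uM


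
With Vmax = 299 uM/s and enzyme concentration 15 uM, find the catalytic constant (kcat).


kcat = Vmax / [E]t
kcat = 299 / 15
kcat = 19.9333 s^-1

19.9333 s^-1


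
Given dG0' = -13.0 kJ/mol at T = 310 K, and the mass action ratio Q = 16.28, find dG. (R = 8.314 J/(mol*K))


dG = dG0' + RT * ln(Q) / 1000
dG = -13.0 + 8.314 * 310 * ln(16.28) / 1000
dG = -5.8094 kJ/mol

-5.8094 kJ/mol


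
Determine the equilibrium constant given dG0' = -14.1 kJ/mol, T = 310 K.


Keq = exp(-dG0 * 1000 / (R * T))
Keq = exp(-(-14.1) * 1000 / (8.314 * 310))
Keq = 237.6399

237.6399


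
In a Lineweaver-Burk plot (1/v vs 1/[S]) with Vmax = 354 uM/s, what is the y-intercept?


y-intercept = 1/Vmax
= 1/354
= 0.0028 s/uM

0.0028 s/uM


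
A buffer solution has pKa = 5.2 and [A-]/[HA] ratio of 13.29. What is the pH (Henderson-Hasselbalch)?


pH = pKa + log10([A-]/[HA])
pH = 5.2 + log10(13.29)
pH = 6.3235

6.3235


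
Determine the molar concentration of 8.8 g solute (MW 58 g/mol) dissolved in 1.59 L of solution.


C = (mass / MW) / volume
C = (8.8 / 58) / 1.59
C = 0.0954 M

0.0954 M


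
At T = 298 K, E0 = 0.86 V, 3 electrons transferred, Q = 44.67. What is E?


E = E0 - (RT/nF) * ln(Q)
E = 0.86 - (8.314 * 298 / (3 * 96485)) * ln(44.67)
E = 0.8275 V

0.8275 V


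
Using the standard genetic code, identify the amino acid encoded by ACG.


Standard genetic code lookup.
Codon ACG -> Thr

Thr


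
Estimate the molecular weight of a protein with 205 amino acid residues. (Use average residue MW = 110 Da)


MW = n_residues * 110 Da
MW = 205 * 110
MW = 22550 Da

22550 Da


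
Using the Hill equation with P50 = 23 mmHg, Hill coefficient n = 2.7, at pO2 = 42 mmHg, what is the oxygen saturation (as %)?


Y = pO2^n / (P50^n + pO2^n)
Y = 42^2.7 / (23^2.7 + 42^2.7)
Y = 83.56%

83.56%


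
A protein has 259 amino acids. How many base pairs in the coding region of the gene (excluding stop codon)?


Each amino acid = 1 codon = 3 bp
bp = 259 * 3 = 777 bp

777 bp


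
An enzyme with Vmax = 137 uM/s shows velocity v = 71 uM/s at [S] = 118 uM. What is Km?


Km = [S] * (Vmax - v) / v
Km = 118 * (137 - 71) / 71
Km = 109.6901 uM

109.6901 uM


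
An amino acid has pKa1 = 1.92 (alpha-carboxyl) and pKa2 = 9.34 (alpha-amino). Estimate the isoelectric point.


pI = (pKa1 + pKa2) / 2
pI = (1.92 + 9.34) / 2
pI = 5.63

5.63


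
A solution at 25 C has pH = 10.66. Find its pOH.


pOH = 14 - pH
pOH = 14 - 10.66
pOH = 3.34

3.34


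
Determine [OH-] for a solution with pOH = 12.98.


[OH-] = 10^(-pOH)
[OH-] = 10^(-12.98)
[OH-] = 1.047e-13 M

1.047e-13 M


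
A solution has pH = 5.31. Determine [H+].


[H+] = 10^(-pH)
[H+] = 10^(-5.31)
[H+] = 4.898e-06 M

4.898e-06 M


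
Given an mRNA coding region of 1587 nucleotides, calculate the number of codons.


codons = nucleotides / 3
codons = 1587 / 3 = 529

529


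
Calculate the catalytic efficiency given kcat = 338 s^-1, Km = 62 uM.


Catalytic efficiency = kcat / Km
= 338 / 62
= 5.4516 uM^-1*s^-1

5.4516 uM^-1*s^-1


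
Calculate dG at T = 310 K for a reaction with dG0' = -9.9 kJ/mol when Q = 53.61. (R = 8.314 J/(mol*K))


dG = dG0' + RT * ln(Q) / 1000
dG = -9.9 + 8.314 * 310 * ln(53.61) / 1000
dG = 0.3623 kJ/mol

0.3623 kJ/mol


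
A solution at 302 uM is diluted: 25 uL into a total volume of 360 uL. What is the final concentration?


C2 = C1 * V1 / V2
C2 = 302 * 25 / 360
C2 = 20.9722 uM

20.9722 uM


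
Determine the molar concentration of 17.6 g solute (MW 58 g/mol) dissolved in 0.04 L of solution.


C = (mass / MW) / volume
C = (17.6 / 58) / 0.04
C = 7.5862 M

7.5862 M


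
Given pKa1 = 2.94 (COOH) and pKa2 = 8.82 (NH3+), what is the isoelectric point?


pI = (pKa1 + pKa2) / 2
pI = (2.94 + 8.82) / 2
pI = 5.88

5.88


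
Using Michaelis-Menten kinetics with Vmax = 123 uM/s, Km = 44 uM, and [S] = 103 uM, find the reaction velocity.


v = Vmax * [S] / (Km + [S])
v = 123 * 103 / (44 + 103)
v = 86.1837 uM/s

86.1837 uM/s


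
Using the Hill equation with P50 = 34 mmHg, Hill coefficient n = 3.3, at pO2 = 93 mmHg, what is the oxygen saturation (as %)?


Y = pO2^n / (P50^n + pO2^n)
Y = 93^3.3 / (34^3.3 + 93^3.3)
Y = 96.51%

96.51%


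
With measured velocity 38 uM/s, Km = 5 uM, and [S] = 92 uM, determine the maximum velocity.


Vmax = v * (Km + [S]) / [S]
Vmax = 38 * (5 + 92) / 92
Vmax = 40.0652 uM/s

40.0652 uM/s


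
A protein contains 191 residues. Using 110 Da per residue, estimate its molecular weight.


MW = n_residues * 110 Da
MW = 191 * 110
MW = 21010 Da

21010 Da


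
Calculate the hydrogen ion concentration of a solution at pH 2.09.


[H+] = 10^(-pH)
[H+] = 10^(-2.09)
[H+] = 0.0081 M

0.0081 M


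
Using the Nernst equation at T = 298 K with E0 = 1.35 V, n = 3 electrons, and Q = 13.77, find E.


E = E0 - (RT/nF) * ln(Q)
E = 1.35 - (8.314 * 298 / (3 * 96485)) * ln(13.77)
E = 1.3276 V

1.3276 V


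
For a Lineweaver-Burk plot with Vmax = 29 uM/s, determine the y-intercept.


y-intercept = 1/Vmax
= 1/29
= 0.0345 s/uM

0.0345 s/uM


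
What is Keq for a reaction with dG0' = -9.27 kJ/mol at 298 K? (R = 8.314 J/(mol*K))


Keq = exp(-dG0 * 1000 / (R * T))
Keq = exp(-(-9.27) * 1000 / (8.314 * 298))
Keq = 42.164

42.164


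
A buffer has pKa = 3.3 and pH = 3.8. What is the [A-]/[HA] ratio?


[A-]/[HA] = 10^(pH - pKa)
= 10^(3.8 - 3.3)
= 3.1623

3.1623


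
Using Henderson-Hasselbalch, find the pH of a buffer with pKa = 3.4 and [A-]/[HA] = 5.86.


pH = pKa + log10([A-]/[HA])
pH = 3.4 + log10(5.86)
pH = 4.1679

4.1679


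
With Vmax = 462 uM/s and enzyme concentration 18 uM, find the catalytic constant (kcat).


kcat = Vmax / [E]t
kcat = 462 / 18
kcat = 25.6667 s^-1

25.6667 s^-1


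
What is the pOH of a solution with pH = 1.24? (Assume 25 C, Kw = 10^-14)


pOH = 14 - pH
pOH = 14 - 1.24
pOH = 12.76

12.76


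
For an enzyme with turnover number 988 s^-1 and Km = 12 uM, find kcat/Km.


Catalytic efficiency = kcat / Km
= 988 / 12
= 82.3333 uM^-1*s^-1

82.3333 uM^-1*s^-1


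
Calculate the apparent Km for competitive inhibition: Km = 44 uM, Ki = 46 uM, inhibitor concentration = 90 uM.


Km_app = Km * (1 + [I]/Ki)
Km_app = 44 * (1 + 90/46)
Km_app = 130.087 uM

130.087 uM


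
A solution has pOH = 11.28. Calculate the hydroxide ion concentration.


[OH-] = 10^(-pOH)
[OH-] = 10^(-11.28)
[OH-] = 5.248e-12 M

5.248e-12 M


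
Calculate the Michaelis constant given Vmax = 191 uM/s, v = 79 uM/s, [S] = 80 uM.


Km = [S] * (Vmax - v) / v
Km = 80 * (191 - 79) / 79
Km = 113.4177 uM

113.4177 uM


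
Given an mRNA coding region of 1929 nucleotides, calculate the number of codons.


codons = nucleotides / 3
codons = 1929 / 3 = 643

643


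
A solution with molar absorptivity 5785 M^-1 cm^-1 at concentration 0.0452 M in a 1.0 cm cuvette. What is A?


A = epsilon * c * l
A = 5785 * 0.0452 * 1.0
A = 261.482

261.482


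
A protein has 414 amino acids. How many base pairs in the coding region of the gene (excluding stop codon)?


Each amino acid = 1 codon = 3 bp
bp = 414 * 3 = 1242 bp

1242 bp


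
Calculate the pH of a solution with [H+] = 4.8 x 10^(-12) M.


pH = -log10([H+])
pH = -log10(4.8 x 10^(-12))
pH = 11.3188

11.3188


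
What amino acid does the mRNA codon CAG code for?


Standard genetic code lookup.
Codon CAG -> Gln

Gln


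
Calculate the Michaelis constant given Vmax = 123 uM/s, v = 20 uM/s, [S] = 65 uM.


Km = [S] * (Vmax - v) / v
Km = 65 * (123 - 20) / 20
Km = 334.75 uM

334.75 uM


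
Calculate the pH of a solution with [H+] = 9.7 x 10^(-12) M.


pH = -log10([H+])
pH = -log10(9.7 x 10^(-12))
pH = 11.0132

11.0132


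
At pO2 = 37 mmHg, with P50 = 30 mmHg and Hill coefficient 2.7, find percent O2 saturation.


Y = pO2^n / (P50^n + pO2^n)
Y = 37^2.7 / (30^2.7 + 37^2.7)
Y = 63.79%

63.79%


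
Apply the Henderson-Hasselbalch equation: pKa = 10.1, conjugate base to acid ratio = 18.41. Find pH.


pH = pKa + log10([A-]/[HA])
pH = 10.1 + log10(18.41)
pH = 11.3651

11.3651


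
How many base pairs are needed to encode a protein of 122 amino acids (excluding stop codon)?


Each amino acid = 1 codon = 3 bp
bp = 122 * 3 = 366 bp

366 bp


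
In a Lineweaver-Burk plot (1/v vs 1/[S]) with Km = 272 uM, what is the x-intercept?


x-intercept = -1/Km
= -1/272
= -0.0037 1/uM

-0.0037 1/uM


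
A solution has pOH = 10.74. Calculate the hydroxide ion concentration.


[OH-] = 10^(-pOH)
[OH-] = 10^(-10.74)
[OH-] = 1.820e-11 M

1.820e-11 M


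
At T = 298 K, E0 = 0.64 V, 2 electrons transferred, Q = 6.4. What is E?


E = E0 - (RT/nF) * ln(Q)
E = 0.64 - (8.314 * 298 / (2 * 96485)) * ln(6.4)
E = 0.6162 V

0.6162 V


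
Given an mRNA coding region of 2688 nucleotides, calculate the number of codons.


codons = nucleotides / 3
codons = 2688 / 3 = 896

896


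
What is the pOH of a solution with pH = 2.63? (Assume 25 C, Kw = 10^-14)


pOH = 14 - pH
pOH = 14 - 2.63
pOH = 11.37

11.37


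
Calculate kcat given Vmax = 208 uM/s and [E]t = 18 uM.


kcat = Vmax / [E]t
kcat = 208 / 18
kcat = 11.5556 s^-1

11.5556 s^-1


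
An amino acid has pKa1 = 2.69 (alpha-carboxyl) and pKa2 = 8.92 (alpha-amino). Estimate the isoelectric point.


pI = (pKa1 + pKa2) / 2
pI = (2.69 + 8.92) / 2
pI = 5.805

5.805


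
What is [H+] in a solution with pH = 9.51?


[H+] = 10^(-pH)
[H+] = 10^(-9.51)
[H+] = 3.090e-10 M

3.090e-10 M


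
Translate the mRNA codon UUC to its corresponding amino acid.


Standard genetic code lookup.
Codon UUC -> Phe

Phe


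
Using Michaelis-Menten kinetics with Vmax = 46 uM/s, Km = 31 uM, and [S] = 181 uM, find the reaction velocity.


v = Vmax * [S] / (Km + [S])
v = 46 * 181 / (31 + 181)
v = 39.2736 uM/s

39.2736 uM/s


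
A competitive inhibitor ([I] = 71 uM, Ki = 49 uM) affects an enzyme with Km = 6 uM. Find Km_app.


Km_app = Km * (1 + [I]/Ki)
Km_app = 6 * (1 + 71/49)
Km_app = 14.6939 uM

14.6939 uM


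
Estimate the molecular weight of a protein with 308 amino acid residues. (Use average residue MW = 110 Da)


MW = n_residues * 110 Da
MW = 308 * 110
MW = 33880 Da

33880 Da


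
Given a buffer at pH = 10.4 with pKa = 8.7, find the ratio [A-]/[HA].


[A-]/[HA] = 10^(pH - pKa)
= 10^(10.4 - 8.7)
= 50.1187

50.1187


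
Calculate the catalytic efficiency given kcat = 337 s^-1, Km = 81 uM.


Catalytic efficiency = kcat / Km
= 337 / 81
= 4.1605 uM^-1*s^-1

4.1605 uM^-1*s^-1


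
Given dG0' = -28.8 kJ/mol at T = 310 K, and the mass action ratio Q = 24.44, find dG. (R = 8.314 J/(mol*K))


dG = dG0' + RT * ln(Q) / 1000
dG = -28.8 + 8.314 * 310 * ln(24.44) / 1000
dG = -20.5623 kJ/mol

-20.5623 kJ/mol


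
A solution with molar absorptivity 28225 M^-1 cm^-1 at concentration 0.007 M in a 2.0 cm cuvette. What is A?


A = epsilon * c * l
A = 28225 * 0.007 * 2.0
A = 395.15

395.15


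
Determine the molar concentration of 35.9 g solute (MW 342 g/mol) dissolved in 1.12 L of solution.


C = (mass / MW) / volume
C = (35.9 / 342) / 1.12
C = 0.0937 M

0.0937 M


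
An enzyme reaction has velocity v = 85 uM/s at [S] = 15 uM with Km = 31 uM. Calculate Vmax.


Vmax = v * (Km + [S]) / [S]
Vmax = 85 * (31 + 15) / 15
Vmax = 260.6667 uM/s

260.6667 uM/s


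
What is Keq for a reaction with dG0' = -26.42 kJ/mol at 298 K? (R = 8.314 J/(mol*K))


Keq = exp(-dG0 * 1000 / (R * T))
Keq = exp(-(-26.42) * 1000 / (8.314 * 298))
Keq = 42773.1513

42773.1513


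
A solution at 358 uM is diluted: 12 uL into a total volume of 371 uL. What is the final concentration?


C2 = C1 * V1 / V2
C2 = 358 * 12 / 371
C2 = 11.5795 uM

11.5795 uM


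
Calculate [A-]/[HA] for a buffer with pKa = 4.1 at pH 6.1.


[A-]/[HA] = 10^(pH - pKa)
= 10^(6.1 - 4.1)
= 100.0

100.0
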